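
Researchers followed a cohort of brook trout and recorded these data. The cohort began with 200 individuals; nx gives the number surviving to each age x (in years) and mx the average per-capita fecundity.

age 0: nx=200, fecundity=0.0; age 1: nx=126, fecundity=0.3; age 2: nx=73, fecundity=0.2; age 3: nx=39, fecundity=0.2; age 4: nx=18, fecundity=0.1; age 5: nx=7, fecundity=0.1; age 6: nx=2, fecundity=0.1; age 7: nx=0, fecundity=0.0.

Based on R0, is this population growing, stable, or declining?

declining

lx = nx/n0 = nx/200: 1, 0.63, 0.365, 0.195, 0.09, 0.035, 0.01, 0
R0 = Σ lx·mx = 0 + 0.189 + 0.073 + 0.039 + 0.009 + 0.0035 + 0.001 + 0 = 0.3145
R0 < 1, so the population is declining.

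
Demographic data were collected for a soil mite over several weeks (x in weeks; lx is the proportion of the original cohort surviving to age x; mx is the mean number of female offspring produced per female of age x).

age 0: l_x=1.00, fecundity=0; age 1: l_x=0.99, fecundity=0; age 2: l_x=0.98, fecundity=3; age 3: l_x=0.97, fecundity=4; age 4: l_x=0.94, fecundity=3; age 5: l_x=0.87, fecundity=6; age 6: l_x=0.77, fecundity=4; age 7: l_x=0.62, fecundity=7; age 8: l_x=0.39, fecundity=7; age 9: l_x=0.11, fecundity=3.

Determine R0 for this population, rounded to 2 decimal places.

lx·mx by age: 0, 0, 2.94, 3.88, 2.82, 5.22, 3.08, 4.34, 2.73, 0.33
R0 = Σ lx·mx = 25.34 → 25.34

25.34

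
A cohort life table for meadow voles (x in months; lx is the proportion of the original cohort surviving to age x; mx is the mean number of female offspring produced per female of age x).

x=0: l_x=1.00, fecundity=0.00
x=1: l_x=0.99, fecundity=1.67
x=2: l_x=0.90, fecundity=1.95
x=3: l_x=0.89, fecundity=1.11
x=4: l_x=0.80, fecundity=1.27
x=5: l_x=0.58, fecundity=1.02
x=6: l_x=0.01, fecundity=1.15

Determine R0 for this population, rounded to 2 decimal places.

6.02

lx·mx by age: 0, 1.6533, 1.755, 0.9879, 1.016, 0.5916, 0.0115
R0 = Σ lx·mx = 6.0153 → 6.02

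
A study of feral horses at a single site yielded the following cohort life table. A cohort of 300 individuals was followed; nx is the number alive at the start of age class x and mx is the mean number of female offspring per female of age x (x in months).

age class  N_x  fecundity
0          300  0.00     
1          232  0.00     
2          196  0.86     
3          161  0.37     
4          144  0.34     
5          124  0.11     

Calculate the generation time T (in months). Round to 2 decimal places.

2.68

lx = nx/n0 = nx/300: 1, 0.77333…, 0.65333…, 0.53667…, 0.48, 0.41333…
lx·mx: 0, 0, 0.561867…, 0.198567…, 0.1632, 0.045467… → R0 = 0.9691…
x·lx·mx: 0, 0, 1.123733…, 0.5957…, 0.6528, 0.227333… → Σ = 2.599567…
T = 2.599567… / 0.9691… = 2.682455… → 2.68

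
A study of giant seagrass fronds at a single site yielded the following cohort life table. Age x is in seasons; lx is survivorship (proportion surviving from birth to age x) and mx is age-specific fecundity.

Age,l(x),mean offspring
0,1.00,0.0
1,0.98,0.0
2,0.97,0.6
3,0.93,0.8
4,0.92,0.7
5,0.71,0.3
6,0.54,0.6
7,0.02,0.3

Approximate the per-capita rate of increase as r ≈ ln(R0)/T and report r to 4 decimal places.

0.2566

R0 = Σ lx·mx = 0 + 0 + 0.582 + 0.744 + 0.644 + 0.213 + 0.324 + 0.006 = 2.513
Σ x·lx·mx = 9.023; T = 9.023/2.513 = 3.59053…
r ≈ ln(R0)/T = ln(2.513)/3.59053… = 0.256641… → 0.2566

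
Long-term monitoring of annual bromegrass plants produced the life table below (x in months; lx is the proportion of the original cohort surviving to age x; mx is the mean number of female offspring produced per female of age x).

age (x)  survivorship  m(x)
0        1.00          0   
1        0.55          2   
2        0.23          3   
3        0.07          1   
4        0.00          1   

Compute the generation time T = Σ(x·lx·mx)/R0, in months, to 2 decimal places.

lx·mx: 0, 1.1, 0.69, 0.07, 0 → R0 = 1.86
x·lx·mx: 0, 1.1, 1.38, 0.21, 0 → Σ = 2.69
T = 2.69 / 1.86 = 1.446237… → 1.45

1.45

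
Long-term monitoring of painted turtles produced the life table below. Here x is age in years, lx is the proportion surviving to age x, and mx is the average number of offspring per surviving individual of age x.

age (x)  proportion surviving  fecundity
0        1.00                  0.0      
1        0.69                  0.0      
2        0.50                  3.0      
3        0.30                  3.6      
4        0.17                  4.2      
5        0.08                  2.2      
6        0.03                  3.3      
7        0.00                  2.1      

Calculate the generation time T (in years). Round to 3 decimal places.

lx·mx: 0, 0, 1.5, 1.08, 0.714, 0.176, 0.099, 0 → R0 = 3.569
x·lx·mx: 0, 0, 3, 3.24, 2.856, 0.88, 0.594, 0 → Σ = 10.57
T = 10.57 / 3.569 = 2.961614… → 2.962

2.962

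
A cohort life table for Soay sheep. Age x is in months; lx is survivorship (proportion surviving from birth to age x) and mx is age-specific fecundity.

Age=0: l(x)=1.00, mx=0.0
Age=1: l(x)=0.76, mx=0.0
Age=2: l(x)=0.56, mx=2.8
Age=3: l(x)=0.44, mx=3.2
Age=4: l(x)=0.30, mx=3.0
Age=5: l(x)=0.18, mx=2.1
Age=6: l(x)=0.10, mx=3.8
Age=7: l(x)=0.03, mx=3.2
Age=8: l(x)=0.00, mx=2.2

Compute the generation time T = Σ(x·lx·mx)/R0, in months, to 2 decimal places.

lx·mx: 0, 0, 1.568, 1.408, 0.9, 0.378, 0.38, 0.096, 0 → R0 = 4.73
x·lx·mx: 0, 0, 3.136, 4.224, 3.6, 1.89, 2.28, 0.672, 0 → Σ = 15.802
T = 15.802 / 4.73 = 3.340803… → 3.34

3.34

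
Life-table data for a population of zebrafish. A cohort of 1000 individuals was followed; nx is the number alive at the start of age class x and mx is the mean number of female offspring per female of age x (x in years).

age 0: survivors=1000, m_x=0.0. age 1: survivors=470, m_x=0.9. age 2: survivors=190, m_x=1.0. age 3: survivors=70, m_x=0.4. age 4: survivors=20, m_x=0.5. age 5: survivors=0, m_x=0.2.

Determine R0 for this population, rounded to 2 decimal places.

lx = nx/n0 = nx/1000: 1, 0.47, 0.19, 0.07, 0.02, 0
lx·mx by age: 0, 0.423, 0.19, 0.028, 0.01, 0
R0 = Σ lx·mx = 0.651 → 0.65

0.65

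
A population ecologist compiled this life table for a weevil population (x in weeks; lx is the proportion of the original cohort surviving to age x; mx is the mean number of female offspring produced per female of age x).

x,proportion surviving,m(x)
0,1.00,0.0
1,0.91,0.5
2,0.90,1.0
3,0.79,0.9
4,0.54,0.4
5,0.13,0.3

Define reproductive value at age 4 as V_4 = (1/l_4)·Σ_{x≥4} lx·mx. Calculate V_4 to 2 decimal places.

lx·mx for x ≥ 4: 0.216, 0.039 → sum = 0.255
V_4 = 0.255 / l_4 = 0.255 / 0.54 = 0.472222… → 0.47

0.47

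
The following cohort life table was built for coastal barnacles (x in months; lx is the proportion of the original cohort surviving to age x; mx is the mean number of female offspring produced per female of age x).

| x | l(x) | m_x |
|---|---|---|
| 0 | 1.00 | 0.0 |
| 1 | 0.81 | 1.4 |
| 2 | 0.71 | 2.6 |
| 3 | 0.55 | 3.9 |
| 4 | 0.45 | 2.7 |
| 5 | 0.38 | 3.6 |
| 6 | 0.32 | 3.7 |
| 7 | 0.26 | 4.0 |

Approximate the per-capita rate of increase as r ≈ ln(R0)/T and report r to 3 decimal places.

0.611

R0 = Σ lx·mx = 0 + 1.134 + 1.846 + 2.145 + 1.215 + 1.368 + 1.184 + 1.04 = 9.932
Σ x·lx·mx = 37.345; T = 37.345/9.932 = 3.76007…
r ≈ ln(R0)/T = ln(9.932)/3.76007… = 0.61056… → 0.611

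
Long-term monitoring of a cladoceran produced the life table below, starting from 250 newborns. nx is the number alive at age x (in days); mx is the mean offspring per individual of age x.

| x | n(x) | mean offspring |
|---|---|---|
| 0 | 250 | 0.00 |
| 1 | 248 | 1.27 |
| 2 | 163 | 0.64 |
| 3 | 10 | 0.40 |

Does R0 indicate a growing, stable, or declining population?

growing

lx = nx/n0 = nx/250: 1, 0.992, 0.652, 0.04
R0 = Σ lx·mx = 0 + 1.25984 + 0.41728 + 0.016 = 1.69312
R0 > 1, so the population is growing.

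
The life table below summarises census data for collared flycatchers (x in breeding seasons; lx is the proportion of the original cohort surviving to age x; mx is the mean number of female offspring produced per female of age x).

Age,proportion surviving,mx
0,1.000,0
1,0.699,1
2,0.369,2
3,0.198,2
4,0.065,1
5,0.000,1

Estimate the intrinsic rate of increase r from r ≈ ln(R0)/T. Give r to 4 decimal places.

R0 = Σ lx·mx = 0 + 0.699 + 0.738 + 0.396 + 0.065 + 0 = 1.898
Σ x·lx·mx = 3.623; T = 3.623/1.898 = 1.90885…
r ≈ ln(R0)/T = ln(1.898)/1.90885… = 0.3357… → 0.3357

0.3357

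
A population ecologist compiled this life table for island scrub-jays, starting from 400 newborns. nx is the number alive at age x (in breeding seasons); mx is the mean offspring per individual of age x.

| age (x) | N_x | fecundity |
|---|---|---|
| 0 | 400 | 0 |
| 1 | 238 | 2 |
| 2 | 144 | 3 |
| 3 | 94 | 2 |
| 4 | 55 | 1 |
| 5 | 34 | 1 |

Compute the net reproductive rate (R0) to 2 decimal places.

lx = nx/n0 = nx/400: 1, 0.595, 0.36, 0.235, 0.1375, 0.085
lx·mx by age: 0, 1.19, 1.08, 0.47, 0.1375, 0.085
R0 = Σ lx·mx = 2.9625 → 2.96

2.96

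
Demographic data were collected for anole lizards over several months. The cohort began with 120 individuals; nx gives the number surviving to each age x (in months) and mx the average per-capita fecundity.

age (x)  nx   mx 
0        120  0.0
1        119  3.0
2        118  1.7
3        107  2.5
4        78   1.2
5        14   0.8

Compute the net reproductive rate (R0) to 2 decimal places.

lx = nx/n0 = nx/120: 1, 0.99167…, 0.98333…, 0.89167…, 0.65, 0.11667…
lx·mx by age: 0, 2.975…, 1.671667…, 2.229167…, 0.78, 0.093333…
R0 = Σ lx·mx = 7.749167… → 7.75

7.75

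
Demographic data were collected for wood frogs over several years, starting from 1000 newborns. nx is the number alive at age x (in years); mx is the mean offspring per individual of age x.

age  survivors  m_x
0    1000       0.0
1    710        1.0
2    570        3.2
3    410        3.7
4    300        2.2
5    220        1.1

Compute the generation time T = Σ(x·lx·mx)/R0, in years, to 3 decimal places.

2.576

lx = nx/n0 = nx/1000: 1, 0.71, 0.57, 0.41, 0.3, 0.22
lx·mx: 0, 0.71, 1.824, 1.517, 0.66, 0.242 → R0 = 4.953
x·lx·mx: 0, 0.71, 3.648, 4.551, 2.64, 1.21 → Σ = 12.759
T = 12.759 / 4.953 = 2.576015… → 2.576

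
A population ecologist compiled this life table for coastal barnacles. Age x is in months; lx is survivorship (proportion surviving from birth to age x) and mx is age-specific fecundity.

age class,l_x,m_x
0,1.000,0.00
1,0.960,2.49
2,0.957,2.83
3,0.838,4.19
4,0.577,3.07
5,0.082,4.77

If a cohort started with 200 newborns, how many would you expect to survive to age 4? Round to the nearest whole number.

Expected survivors = N0 · l_4 = 200 × 0.577 = 115.4 → 115

115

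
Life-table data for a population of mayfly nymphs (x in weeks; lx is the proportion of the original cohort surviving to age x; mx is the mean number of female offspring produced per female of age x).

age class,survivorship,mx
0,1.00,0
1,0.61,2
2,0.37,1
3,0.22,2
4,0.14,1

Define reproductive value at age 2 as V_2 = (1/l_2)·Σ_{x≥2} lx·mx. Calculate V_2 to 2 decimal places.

lx·mx for x ≥ 2: 0.37, 0.44, 0.14 → sum = 0.95
V_2 = 0.95 / l_2 = 0.95 / 0.37 = 2.567568… → 2.57

2.57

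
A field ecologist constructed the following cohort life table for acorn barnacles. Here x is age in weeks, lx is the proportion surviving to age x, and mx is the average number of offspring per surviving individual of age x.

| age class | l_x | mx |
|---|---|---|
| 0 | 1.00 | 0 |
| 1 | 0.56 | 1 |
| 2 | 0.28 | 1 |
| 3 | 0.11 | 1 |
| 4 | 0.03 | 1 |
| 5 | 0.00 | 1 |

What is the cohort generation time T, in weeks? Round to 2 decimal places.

lx·mx: 0, 0.56, 0.28, 0.11, 0.03, 0 → R0 = 0.98
x·lx·mx: 0, 0.56, 0.56, 0.33, 0.12, 0 → Σ = 1.57
T = 1.57 / 0.98 = 1.602041… → 1.60

1.60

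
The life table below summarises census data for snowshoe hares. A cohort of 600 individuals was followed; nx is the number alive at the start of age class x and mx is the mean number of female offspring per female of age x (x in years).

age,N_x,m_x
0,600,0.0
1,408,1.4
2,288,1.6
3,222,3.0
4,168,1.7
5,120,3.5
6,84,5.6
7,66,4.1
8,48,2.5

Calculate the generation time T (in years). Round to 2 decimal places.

3.80

lx = nx/n0 = nx/600: 1, 0.68, 0.48, 0.37, 0.28, 0.2, 0.14, 0.11, 0.08
lx·mx: 0, 0.952, 0.768, 1.11, 0.476, 0.7, 0.784, 0.451, 0.2 → R0 = 5.441
x·lx·mx: 0, 0.952, 1.536, 3.33, 1.904, 3.5, 4.704, 3.157, 1.6 → Σ = 20.683
T = 20.683 / 5.441 = 3.801323… → 3.80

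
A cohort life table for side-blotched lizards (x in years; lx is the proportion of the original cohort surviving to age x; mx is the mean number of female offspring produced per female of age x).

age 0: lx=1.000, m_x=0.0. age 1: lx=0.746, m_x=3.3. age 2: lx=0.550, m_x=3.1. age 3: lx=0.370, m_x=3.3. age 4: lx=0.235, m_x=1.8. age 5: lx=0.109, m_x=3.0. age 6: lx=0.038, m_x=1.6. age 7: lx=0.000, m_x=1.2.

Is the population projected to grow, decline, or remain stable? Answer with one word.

R0 = Σ lx·mx = 0 + 2.4618 + 1.705 + 1.221 + 0.423 + 0.327 + 0.0608 + 0 = 6.1986
R0 > 1, so the population is growing.

growing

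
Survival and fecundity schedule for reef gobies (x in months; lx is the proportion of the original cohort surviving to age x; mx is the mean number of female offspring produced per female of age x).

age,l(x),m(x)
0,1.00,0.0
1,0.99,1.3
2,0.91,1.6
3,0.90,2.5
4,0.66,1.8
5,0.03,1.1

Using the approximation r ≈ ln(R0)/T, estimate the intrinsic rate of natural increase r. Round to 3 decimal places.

0.715

R0 = Σ lx·mx = 0 + 1.287 + 1.456 + 2.25 + 1.188 + 0.033 = 6.214
Σ x·lx·mx = 15.866; T = 15.866/6.214 = 2.55327…
r ≈ ln(R0)/T = ln(6.214)/2.55327… = 0.71548… → 0.715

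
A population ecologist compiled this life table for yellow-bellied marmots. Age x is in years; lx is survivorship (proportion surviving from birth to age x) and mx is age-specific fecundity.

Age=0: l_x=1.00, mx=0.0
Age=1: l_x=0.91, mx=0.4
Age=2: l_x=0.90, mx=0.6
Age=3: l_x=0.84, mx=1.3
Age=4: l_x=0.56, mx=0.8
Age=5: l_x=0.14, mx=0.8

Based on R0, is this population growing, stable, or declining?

growing

R0 = Σ lx·mx = 0 + 0.364 + 0.54 + 1.092 + 0.448 + 0.112 = 2.556
R0 > 1, so the population is growing.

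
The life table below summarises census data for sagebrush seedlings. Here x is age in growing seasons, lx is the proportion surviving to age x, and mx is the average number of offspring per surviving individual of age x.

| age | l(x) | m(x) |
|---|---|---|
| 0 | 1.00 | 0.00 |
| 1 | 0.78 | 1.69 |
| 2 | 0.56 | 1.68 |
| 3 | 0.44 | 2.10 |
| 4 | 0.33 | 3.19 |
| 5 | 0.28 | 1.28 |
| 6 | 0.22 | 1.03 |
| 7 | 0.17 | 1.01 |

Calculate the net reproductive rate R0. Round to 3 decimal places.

lx·mx by age: 0, 1.3182, 0.9408, 0.924, 1.0527, 0.3584, 0.2266, 0.1717
R0 = Σ lx·mx = 4.9924 → 4.992

4.992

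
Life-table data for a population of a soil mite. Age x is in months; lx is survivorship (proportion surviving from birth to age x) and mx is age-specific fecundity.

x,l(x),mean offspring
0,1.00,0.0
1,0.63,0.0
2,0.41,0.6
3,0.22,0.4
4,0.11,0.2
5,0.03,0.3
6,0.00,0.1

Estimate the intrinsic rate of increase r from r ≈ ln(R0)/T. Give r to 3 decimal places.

R0 = Σ lx·mx = 0 + 0 + 0.246 + 0.088 + 0.022 + 0.009 + 0 = 0.365
Σ x·lx·mx = 0.889; T = 0.889/0.365 = 2.43562…
r ≈ ln(R0)/T = ln(0.365)/2.43562… = -0.4138… → -0.414

-0.414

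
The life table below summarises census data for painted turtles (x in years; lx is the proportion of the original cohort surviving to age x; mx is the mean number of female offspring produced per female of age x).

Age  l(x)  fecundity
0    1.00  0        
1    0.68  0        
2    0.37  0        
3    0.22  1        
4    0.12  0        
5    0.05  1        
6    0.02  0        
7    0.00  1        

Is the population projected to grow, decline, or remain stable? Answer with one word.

declining

R0 = Σ lx·mx = 0 + 0 + 0 + 0.22 + 0 + 0.05 + 0 + 0 = 0.27
R0 < 1, so the population is declining.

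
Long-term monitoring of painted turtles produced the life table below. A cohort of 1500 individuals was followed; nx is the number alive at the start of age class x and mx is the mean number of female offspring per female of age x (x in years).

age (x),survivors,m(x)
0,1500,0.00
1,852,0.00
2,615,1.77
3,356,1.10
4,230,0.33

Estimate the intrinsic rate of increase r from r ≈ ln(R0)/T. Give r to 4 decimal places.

lx = nx/n0 = nx/1500: 1, 0.568, 0.41, 0.23733…, 0.15333…
R0 = Σ lx·mx = 0 + 0 + 0.7257 + 0.26107… + 0.0506… = 1.037367…
Σ x·lx·mx = 2.437…; T = 2.437…/1.037367… = 2.34922…
r ≈ ln(R0)/T = ln(1.037367…)/2.34922… = 0.015616… → 0.0156

0.0156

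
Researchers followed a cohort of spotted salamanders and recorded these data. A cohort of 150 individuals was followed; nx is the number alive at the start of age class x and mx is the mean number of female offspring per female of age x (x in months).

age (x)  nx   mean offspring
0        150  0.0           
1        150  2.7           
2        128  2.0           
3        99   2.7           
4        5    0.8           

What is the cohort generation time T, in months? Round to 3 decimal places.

1.861

lx = nx/n0 = nx/150: 1, 1, 0.85333…, 0.66, 0.03333…
lx·mx: 0, 2.7, 1.706667…, 1.782, 0.026667… → R0 = 6.215333…
x·lx·mx: 0, 2.7, 3.413333…, 5.346, 0.106667… → Σ = 11.566…
T = 11.566… / 6.215333… = 1.860882… → 1.861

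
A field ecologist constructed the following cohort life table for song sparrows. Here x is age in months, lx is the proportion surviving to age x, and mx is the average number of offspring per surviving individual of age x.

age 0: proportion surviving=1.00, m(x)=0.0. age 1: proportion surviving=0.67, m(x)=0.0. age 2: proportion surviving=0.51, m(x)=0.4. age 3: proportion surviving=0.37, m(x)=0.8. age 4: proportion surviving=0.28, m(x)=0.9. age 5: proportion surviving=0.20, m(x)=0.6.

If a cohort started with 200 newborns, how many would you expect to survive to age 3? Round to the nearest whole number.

74

Expected survivors = N0 · l_3 = 200 × 0.37 = 74 → 74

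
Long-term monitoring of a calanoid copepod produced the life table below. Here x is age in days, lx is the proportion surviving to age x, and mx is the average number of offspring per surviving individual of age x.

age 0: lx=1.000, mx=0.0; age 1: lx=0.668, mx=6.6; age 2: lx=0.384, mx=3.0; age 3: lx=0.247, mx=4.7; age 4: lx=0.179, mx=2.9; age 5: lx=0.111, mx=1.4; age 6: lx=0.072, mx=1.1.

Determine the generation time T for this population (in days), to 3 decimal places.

1.809

lx·mx: 0, 4.4088, 1.152, 1.1609, 0.5191, 0.1554, 0.0792 → R0 = 7.4754
x·lx·mx: 0, 4.4088, 2.304, 3.4827, 2.0764, 0.777, 0.4752 → Σ = 13.5241
T = 13.5241 / 7.4754 = 1.809147… → 1.809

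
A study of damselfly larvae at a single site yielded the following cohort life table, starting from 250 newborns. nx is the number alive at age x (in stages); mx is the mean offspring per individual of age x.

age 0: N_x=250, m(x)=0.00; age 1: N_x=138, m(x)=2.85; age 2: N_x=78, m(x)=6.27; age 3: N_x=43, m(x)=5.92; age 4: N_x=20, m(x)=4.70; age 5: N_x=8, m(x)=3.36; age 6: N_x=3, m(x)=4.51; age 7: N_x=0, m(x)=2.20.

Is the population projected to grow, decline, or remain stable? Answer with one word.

growing

lx = nx/n0 = nx/250: 1, 0.552, 0.312, 0.172, 0.08, 0.032, 0.012, 0
R0 = Σ lx·mx = 0 + 1.5732 + 1.95624 + 1.01824 + 0.376 + 0.10752 + 0.05412 + 0 = 5.08532
R0 > 1, so the population is growing.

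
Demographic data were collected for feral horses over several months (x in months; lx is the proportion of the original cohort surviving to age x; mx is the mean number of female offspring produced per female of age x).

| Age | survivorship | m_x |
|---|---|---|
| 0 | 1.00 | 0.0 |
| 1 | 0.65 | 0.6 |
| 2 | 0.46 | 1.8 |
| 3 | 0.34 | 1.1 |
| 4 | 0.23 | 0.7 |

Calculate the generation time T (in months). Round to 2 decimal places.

2.17

lx·mx: 0, 0.39, 0.828, 0.374, 0.161 → R0 = 1.753
x·lx·mx: 0, 0.39, 1.656, 1.122, 0.644 → Σ = 3.812
T = 3.812 / 1.753 = 2.174558… → 2.17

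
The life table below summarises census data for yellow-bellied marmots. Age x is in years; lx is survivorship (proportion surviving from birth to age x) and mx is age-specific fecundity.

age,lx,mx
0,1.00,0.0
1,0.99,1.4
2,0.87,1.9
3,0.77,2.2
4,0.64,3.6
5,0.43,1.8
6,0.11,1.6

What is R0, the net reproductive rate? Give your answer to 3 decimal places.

7.987

lx·mx by age: 0, 1.386, 1.653, 1.694, 2.304, 0.774, 0.176
R0 = Σ lx·mx = 7.987 → 7.987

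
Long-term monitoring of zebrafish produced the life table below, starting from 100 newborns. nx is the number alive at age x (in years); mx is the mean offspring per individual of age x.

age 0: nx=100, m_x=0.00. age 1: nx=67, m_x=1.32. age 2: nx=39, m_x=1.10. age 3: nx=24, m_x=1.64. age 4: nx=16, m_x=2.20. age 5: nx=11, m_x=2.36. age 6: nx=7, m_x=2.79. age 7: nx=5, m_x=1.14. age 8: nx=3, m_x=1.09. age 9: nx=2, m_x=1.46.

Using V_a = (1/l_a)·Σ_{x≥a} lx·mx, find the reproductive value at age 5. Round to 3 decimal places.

lx = nx/n0 = nx/100: 1, 0.67, 0.39, 0.24, 0.16, 0.11, 0.07, 0.05, 0.03, 0.02
lx·mx for x ≥ 5: 0.2596, 0.1953, 0.057, 0.0327, 0.0292 → sum = 0.5738
V_5 = 0.5738 / l_5 = 0.5738 / 0.11 = 5.216364… → 5.216

5.216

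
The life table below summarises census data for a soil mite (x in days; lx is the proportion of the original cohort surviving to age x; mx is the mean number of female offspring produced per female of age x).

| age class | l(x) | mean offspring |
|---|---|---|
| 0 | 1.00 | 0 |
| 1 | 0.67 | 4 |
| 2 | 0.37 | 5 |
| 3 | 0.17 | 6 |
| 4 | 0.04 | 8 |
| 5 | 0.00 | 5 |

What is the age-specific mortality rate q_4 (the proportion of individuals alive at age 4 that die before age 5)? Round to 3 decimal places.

q_4 = (l_4 − l_5) / l_4 = (0.04 − 0) / 0.04
     = 0.04 / 0.04 = 1 → 1.000

1.000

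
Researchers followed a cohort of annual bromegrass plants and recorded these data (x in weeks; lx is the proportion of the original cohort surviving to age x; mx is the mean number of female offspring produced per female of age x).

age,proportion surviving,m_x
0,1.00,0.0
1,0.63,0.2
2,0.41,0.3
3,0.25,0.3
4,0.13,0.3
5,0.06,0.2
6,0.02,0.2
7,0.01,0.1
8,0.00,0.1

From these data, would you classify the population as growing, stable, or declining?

R0 = Σ lx·mx = 0 + 0.126 + 0.123 + 0.075 + 0.039 + 0.012 + 0.004 + 0.001 + 0 = 0.38
R0 < 1, so the population is declining.

declining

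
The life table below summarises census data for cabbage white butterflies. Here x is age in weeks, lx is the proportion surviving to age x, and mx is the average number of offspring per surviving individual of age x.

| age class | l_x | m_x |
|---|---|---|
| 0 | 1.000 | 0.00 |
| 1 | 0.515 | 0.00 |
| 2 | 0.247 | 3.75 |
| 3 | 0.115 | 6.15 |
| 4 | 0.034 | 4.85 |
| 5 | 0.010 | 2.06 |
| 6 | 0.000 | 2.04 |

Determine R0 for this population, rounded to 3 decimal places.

lx·mx by age: 0, 0, 0.92625, 0.70725, 0.1649, 0.0206, 0
R0 = Σ lx·mx = 1.819 → 1.819

1.819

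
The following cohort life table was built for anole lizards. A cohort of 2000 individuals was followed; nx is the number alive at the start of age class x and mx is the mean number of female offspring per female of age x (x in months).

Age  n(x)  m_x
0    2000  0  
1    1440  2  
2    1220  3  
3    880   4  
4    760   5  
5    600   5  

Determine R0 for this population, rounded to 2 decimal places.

8.43

lx = nx/n0 = nx/2000: 1, 0.72, 0.61, 0.44, 0.38, 0.3
lx·mx by age: 0, 1.44, 1.83, 1.76, 1.9, 1.5
R0 = Σ lx·mx = 8.43 → 8.43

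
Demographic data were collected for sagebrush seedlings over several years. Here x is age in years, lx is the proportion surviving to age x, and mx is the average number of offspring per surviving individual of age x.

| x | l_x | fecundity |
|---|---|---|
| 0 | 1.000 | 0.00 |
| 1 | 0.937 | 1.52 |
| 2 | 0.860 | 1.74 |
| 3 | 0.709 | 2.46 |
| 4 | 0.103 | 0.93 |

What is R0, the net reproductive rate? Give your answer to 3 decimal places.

4.761

lx·mx by age: 0, 1.42424, 1.4964, 1.74414, 0.09579
R0 = Σ lx·mx = 4.76057 → 4.761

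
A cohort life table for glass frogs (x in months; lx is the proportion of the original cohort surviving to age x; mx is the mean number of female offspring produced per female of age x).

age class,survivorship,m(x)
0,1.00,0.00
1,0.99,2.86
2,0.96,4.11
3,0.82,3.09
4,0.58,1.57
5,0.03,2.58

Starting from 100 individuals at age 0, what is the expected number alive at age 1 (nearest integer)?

Expected survivors = N0 · l_1 = 100 × 0.99 = 99 → 99

99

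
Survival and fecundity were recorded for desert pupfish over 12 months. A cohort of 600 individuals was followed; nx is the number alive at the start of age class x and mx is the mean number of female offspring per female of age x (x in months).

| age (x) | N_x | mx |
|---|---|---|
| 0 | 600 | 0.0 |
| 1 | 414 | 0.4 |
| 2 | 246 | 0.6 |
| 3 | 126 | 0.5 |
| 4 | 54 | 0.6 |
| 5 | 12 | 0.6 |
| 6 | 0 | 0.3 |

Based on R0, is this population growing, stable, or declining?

declining

lx = nx/n0 = nx/600: 1, 0.69, 0.41, 0.21, 0.09, 0.02, 0
R0 = Σ lx·mx = 0 + 0.276 + 0.246 + 0.105 + 0.054 + 0.012 + 0 = 0.693
R0 < 1, so the population is declining.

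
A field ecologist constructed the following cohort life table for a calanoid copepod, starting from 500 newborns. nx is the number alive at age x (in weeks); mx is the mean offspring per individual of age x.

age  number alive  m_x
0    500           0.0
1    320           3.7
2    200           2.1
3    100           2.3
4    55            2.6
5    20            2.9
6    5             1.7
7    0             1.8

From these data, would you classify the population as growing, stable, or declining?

growing

lx = nx/n0 = nx/500: 1, 0.64, 0.4, 0.2, 0.11, 0.04, 0.01, 0
R0 = Σ lx·mx = 0 + 2.368 + 0.84 + 0.46 + 0.286 + 0.116 + 0.017 + 0 = 4.087
R0 > 1, so the population is growing.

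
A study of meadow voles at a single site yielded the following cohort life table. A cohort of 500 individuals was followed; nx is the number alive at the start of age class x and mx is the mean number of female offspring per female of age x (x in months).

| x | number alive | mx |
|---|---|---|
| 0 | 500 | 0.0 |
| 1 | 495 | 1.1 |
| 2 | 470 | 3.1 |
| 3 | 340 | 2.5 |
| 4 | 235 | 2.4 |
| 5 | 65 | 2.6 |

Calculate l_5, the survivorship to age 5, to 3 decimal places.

0.130

l_5 = n_5/n_0 = 65/500 = 0.13 → 0.130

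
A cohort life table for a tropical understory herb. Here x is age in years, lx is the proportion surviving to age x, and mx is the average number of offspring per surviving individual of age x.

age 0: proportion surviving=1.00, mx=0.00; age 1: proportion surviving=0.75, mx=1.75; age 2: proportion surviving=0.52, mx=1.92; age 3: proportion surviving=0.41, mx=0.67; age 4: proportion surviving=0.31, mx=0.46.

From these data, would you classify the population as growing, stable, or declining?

growing

R0 = Σ lx·mx = 0 + 1.3125 + 0.9984 + 0.2747 + 0.1426 = 2.7282
R0 > 1, so the population is growing.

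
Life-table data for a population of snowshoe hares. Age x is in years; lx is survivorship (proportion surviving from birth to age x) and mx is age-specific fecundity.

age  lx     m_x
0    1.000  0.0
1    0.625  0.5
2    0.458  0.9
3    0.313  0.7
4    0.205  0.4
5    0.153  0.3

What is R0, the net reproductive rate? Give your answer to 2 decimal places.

1.07

lx·mx by age: 0, 0.3125, 0.4122, 0.2191, 0.082, 0.0459
R0 = Σ lx·mx = 1.0717 → 1.07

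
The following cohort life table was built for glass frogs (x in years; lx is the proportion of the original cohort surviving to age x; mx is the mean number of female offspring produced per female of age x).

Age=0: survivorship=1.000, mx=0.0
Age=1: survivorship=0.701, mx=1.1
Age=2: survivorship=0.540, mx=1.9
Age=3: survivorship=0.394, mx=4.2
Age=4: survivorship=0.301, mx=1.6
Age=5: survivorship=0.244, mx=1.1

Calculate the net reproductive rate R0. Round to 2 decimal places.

lx·mx by age: 0, 0.7711, 1.026, 1.6548, 0.4816, 0.2684
R0 = Σ lx·mx = 4.2019 → 4.20

4.20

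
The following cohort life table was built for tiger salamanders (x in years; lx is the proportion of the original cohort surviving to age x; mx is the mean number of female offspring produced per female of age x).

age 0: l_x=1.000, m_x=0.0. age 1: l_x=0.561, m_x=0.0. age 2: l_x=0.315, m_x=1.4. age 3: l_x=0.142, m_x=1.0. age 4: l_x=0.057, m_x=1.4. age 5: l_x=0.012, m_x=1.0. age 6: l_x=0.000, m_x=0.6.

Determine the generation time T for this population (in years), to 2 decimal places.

2.50

lx·mx: 0, 0, 0.441, 0.142, 0.0798, 0.012, 0 → R0 = 0.6748
x·lx·mx: 0, 0, 0.882, 0.426, 0.3192, 0.06, 0 → Σ = 1.6872
T = 1.6872 / 0.6748 = 2.500296… → 2.50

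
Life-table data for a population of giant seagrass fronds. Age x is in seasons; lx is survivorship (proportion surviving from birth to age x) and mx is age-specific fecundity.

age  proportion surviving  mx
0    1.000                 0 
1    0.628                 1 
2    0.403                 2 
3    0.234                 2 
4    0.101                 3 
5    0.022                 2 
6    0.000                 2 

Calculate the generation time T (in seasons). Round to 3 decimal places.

2.257

lx·mx: 0, 0.628, 0.806, 0.468, 0.303, 0.044, 0 → R0 = 2.249
x·lx·mx: 0, 0.628, 1.612, 1.404, 1.212, 0.22, 0 → Σ = 5.076
T = 5.076 / 2.249 = 2.257003… → 2.257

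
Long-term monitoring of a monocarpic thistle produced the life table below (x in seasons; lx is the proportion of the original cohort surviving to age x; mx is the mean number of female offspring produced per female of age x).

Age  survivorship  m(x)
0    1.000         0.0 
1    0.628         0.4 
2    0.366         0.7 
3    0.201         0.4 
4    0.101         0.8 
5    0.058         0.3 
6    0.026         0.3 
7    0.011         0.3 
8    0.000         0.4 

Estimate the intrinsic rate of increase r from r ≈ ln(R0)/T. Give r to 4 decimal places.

R0 = Σ lx·mx = 0 + 0.2512 + 0.2562 + 0.0804 + 0.0808 + 0.0174 + 0.0078 + 0.0033 + 0 = 0.6971
Σ x·lx·mx = 1.4849; T = 1.4849/0.6971 = 2.13011…
r ≈ ln(R0)/T = ln(0.6971)/2.13011… = -0.169393… → -0.1694

-0.1694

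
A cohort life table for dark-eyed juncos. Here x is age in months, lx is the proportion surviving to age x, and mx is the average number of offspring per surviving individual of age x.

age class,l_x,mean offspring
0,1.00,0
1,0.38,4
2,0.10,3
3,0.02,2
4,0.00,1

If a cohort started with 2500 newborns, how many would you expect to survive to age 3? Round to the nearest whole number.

Expected survivors = N0 · l_3 = 2500 × 0.02 = 50 → 50

50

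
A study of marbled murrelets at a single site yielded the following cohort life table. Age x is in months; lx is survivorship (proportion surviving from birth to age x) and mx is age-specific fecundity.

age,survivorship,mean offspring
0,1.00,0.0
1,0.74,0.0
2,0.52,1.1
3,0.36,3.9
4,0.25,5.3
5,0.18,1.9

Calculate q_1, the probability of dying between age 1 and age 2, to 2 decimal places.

0.30

q_1 = (l_1 − l_2) / l_1 = (0.74 − 0.52) / 0.74
     = 0.22 / 0.74 = 0.297297… → 0.30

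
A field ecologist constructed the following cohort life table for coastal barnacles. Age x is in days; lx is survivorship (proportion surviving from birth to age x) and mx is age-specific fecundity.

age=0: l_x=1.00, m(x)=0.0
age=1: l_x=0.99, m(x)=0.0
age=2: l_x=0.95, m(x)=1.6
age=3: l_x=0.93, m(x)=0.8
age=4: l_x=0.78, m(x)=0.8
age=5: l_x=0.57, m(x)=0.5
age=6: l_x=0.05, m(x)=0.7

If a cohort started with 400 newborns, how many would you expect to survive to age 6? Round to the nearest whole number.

20

Expected survivors = N0 · l_6 = 400 × 0.05 = 20 → 20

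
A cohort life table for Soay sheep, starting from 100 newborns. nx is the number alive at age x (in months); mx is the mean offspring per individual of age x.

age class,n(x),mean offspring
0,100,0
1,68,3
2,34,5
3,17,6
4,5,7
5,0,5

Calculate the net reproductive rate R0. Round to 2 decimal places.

5.11

lx = nx/n0 = nx/100: 1, 0.68, 0.34, 0.17, 0.05, 0
lx·mx by age: 0, 2.04, 1.7, 1.02, 0.35, 0
R0 = Σ lx·mx = 5.11 → 5.11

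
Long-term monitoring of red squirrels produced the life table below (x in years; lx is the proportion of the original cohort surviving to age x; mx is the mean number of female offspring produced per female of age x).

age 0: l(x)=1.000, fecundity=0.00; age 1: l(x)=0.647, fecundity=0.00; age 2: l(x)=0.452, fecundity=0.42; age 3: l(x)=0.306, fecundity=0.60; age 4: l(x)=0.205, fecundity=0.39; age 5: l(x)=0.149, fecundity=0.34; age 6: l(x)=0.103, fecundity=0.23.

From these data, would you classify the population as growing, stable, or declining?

R0 = Σ lx·mx = 0 + 0 + 0.18984 + 0.1836 + 0.07995 + 0.05066 + 0.02369 = 0.52774
R0 < 1, so the population is declining.

declining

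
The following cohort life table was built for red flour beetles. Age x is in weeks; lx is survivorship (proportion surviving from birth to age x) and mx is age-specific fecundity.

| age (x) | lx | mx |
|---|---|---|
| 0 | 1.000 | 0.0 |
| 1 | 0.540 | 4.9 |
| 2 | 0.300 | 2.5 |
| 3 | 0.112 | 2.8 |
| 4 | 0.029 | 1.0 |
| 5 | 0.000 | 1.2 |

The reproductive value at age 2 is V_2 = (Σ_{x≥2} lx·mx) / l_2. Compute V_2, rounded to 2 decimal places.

3.64

lx·mx for x ≥ 2: 0.75, 0.3136, 0.029, 0 → sum = 1.0926
V_2 = 1.0926 / l_2 = 1.0926 / 0.3 = 3.642 → 3.64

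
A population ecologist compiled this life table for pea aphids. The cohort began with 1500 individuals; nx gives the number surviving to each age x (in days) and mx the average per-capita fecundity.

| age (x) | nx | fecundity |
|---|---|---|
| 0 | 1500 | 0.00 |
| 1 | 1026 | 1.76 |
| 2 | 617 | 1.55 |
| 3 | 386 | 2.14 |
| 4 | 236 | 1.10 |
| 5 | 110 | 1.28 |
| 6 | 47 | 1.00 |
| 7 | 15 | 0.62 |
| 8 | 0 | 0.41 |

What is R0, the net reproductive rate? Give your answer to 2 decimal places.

lx = nx/n0 = nx/1500: 1, 0.684, 0.41133…, 0.25733…, 0.15733…, 0.07333…, 0.03133…, 0.01, 0
lx·mx by age: 0, 1.20384, 0.637567…, 0.550693…, 0.173067…, 0.093867…, 0.031333…, 0.0062, 0
R0 = Σ lx·mx = 2.696567… → 2.70

2.70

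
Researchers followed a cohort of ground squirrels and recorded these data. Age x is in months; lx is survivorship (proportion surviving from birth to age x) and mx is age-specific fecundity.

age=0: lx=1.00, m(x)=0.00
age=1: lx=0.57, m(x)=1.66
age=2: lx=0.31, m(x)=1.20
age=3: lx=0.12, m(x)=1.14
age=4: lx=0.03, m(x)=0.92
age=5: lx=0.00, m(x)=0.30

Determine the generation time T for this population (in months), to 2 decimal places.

lx·mx: 0, 0.9462, 0.372, 0.1368, 0.0276, 0 → R0 = 1.4826
x·lx·mx: 0, 0.9462, 0.744, 0.4104, 0.1104, 0 → Σ = 2.211
T = 2.211 / 1.4826 = 1.491299… → 1.49

1.49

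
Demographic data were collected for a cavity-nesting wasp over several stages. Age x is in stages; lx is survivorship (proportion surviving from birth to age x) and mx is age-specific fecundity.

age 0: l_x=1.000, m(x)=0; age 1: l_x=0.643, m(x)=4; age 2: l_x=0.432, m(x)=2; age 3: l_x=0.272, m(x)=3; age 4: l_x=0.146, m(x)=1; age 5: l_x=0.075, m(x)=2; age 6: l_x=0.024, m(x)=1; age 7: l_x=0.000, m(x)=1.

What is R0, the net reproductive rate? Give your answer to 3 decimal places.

lx·mx by age: 0, 2.572, 0.864, 0.816, 0.146, 0.15, 0.024, 0
R0 = Σ lx·mx = 4.572 → 4.572

4.572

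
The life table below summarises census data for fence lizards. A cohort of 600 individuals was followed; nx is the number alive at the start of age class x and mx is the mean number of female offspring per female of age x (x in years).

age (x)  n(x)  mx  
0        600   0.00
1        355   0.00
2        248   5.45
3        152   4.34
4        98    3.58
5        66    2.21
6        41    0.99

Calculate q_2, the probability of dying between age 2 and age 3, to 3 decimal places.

0.387

lx = nx/n0 = nx/600: 1, 0.59167…, 0.41333…, 0.25333…, 0.16333…, 0.11, 0.06833…
q_2 = (l_2 − l_3) / l_2 = (0.413333… − 0.253333…) / 0.413333…
     = 0.16… / 0.413333… = 0.387097… → 0.387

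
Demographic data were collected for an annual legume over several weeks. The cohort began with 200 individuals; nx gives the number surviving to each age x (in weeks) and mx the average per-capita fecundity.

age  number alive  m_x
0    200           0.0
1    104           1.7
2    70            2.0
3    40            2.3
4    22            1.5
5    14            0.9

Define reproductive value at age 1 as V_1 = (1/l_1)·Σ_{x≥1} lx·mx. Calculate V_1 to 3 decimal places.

lx = nx/n0 = nx/200: 1, 0.52, 0.35, 0.2, 0.11, 0.07
lx·mx for x ≥ 1: 0.884, 0.7, 0.46, 0.165, 0.063 → sum = 2.272
V_1 = 2.272 / l_1 = 2.272 / 0.52 = 4.369231… → 4.369

4.369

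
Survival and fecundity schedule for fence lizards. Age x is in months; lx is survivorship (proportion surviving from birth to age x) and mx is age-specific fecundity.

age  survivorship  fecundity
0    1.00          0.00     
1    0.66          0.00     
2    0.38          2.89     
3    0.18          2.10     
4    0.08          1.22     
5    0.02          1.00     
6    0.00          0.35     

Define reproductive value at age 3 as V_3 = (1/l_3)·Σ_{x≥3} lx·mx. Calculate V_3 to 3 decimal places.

lx·mx for x ≥ 3: 0.378, 0.0976, 0.02, 0 → sum = 0.4956
V_3 = 0.4956 / l_3 = 0.4956 / 0.18 = 2.753333… → 2.753

2.753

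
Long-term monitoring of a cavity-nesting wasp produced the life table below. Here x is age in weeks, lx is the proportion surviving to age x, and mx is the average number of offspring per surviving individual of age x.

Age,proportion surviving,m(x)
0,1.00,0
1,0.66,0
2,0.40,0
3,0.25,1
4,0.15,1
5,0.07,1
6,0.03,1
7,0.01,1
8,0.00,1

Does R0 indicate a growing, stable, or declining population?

declining

R0 = Σ lx·mx = 0 + 0 + 0 + 0.25 + 0.15 + 0.07 + 0.03 + 0.01 + 0 = 0.51
R0 < 1, so the population is declining.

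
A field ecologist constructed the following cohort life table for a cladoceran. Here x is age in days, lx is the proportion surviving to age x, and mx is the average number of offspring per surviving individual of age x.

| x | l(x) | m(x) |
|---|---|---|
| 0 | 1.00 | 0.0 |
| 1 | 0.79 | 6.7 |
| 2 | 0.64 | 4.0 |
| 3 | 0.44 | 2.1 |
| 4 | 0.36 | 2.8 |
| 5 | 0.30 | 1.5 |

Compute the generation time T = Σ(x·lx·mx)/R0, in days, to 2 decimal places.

1.90

lx·mx: 0, 5.293, 2.56, 0.924, 1.008, 0.45 → R0 = 10.235
x·lx·mx: 0, 5.293, 5.12, 2.772, 4.032, 2.25 → Σ = 19.467
T = 19.467 / 10.235 = 1.902003… → 1.90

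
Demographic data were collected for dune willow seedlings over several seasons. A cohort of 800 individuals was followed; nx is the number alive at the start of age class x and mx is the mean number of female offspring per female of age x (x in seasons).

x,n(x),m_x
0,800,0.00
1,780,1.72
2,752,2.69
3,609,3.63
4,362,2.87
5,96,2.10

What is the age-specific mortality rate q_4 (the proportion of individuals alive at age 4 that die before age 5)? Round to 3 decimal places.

0.735

lx = nx/n0 = nx/800: 1, 0.975, 0.94, 0.76125, 0.4525, 0.12
q_4 = (l_4 − l_5) / l_4 = (0.4525 − 0.12) / 0.4525
     = 0.3325 / 0.4525 = 0.734807… → 0.735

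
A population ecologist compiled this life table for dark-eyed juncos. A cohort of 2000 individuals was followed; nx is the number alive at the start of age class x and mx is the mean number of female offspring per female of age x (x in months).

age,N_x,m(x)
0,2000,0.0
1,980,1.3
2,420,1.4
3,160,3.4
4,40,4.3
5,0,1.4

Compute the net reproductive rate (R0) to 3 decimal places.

1.289

lx = nx/n0 = nx/2000: 1, 0.49, 0.21, 0.08, 0.02, 0
lx·mx by age: 0, 0.637, 0.294, 0.272, 0.086, 0
R0 = Σ lx·mx = 1.289 → 1.289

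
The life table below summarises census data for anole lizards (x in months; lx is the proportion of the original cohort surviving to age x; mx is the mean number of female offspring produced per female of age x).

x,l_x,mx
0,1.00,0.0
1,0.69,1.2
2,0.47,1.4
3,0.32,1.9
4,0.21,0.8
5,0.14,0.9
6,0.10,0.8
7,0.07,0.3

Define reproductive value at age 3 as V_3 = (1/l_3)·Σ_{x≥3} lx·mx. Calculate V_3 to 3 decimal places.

3.134

lx·mx for x ≥ 3: 0.608, 0.168, 0.126, 0.08, 0.021 → sum = 1.003
V_3 = 1.003 / l_3 = 1.003 / 0.32 = 3.134375 → 3.134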